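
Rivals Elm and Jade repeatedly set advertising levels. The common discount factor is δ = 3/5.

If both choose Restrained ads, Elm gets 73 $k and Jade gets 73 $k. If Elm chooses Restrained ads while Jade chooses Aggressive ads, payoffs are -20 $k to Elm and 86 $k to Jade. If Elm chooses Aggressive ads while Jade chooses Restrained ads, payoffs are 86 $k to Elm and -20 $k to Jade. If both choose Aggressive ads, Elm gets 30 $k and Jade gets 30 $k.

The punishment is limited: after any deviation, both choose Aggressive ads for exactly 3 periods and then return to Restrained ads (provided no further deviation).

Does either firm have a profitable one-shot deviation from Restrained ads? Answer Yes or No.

No

IC: δ+…+δ^3 ≥ (86−73)/(73−30) = 13/43.
At δ = 3/5: partial sum = 1.1760 ≥ 0.3023. Cooperation sustainable.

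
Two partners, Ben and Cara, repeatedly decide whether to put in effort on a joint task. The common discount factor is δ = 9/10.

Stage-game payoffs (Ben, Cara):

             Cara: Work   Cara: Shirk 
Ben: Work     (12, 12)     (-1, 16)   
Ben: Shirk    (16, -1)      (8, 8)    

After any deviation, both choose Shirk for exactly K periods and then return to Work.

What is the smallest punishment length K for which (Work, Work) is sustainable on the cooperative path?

2

No profitable deviation requires (12−8)(δ+…+δ^K) ≥ 16−12, i.e. δ+…+δ^K ≥ 1 ≈ 1.0000.
With δ = 9/10, the partial sums are K=1: 0.9000, K=2: 1.7100.
K = 2 is the first length at which the sum reaches 1.0000.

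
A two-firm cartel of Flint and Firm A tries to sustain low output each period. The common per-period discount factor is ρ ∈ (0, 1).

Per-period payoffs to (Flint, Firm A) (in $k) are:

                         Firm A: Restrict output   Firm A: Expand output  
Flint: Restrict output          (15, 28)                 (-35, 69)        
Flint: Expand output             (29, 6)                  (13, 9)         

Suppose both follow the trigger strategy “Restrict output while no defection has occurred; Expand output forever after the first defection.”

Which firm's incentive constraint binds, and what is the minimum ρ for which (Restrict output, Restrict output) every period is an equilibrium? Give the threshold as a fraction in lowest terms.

Flint; ρ ≥ 7/8

Flint's threshold: (29−15)/(29−13) = 7/8.
Firm A's threshold: (69−28)/(69−9) = 41/60.
7/8 > 41/60, so Flint binds and ρ* = 7/8.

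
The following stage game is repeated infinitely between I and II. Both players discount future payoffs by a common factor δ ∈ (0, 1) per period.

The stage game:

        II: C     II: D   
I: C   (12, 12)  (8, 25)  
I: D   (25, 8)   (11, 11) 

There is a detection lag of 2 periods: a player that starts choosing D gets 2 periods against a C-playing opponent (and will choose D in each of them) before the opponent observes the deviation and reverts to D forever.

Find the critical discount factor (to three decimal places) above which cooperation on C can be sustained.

A deviator earns 25 for 2 periods, then 11 forever; cooperating earns 12 forever. Multiplying the IC by (1−δ):
12 ≥ 25(1−δ^2) + 11δ^2, so 14·δ^2 ≥ 13 and δ^2 ≥ 13/14.
δ ≥ (13/14)^(1/2) ≈ 0.964.

0.964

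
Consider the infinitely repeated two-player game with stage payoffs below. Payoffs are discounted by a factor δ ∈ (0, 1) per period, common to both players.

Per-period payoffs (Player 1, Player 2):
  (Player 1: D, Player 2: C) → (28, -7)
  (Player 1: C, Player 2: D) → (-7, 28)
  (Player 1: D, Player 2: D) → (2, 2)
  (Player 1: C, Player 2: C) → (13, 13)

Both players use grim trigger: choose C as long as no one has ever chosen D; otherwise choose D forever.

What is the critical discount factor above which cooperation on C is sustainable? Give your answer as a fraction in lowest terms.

15/26

Cooperation forever yields 13 each period: 13/(1−δ).
Deviating yields 28 once, then 2 forever: 28 + 2δ/(1−δ).
No profitable deviation requires 13/(1−δ) ≥ 28 + 2δ/(1−δ).
Multiplying by (1−δ): 13 ≥ 28(1−δ) + 2δ = 28 − 26δ.
So 26δ ≥ 15, i.e. δ ≥ 15/26.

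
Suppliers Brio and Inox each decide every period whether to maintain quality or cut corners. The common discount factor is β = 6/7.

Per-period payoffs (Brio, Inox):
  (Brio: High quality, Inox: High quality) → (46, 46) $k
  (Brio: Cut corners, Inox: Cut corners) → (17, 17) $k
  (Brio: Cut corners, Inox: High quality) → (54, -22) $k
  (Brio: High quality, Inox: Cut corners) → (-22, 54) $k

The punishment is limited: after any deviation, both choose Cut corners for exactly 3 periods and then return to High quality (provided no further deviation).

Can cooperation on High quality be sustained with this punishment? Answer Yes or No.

Yes

IC: β+…+β^3 ≥ (54−46)/(46−17) = 8/29.
At β = 6/7: partial sum = 2.2216 ≥ 0.2759. Cooperation sustainable.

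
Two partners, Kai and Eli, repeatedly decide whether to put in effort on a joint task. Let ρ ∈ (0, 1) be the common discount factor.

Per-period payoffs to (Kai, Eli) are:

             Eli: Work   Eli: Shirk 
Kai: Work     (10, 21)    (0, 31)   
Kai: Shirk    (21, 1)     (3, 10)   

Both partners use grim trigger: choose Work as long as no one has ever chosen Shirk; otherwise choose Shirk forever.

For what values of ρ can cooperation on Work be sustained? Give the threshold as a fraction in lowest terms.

11/18

Kai's threshold: (21−10)/(21−3) = 11/18.
Eli's threshold: (31−21)/(31−10) = 10/21.
11/18 > 10/21, so Kai binds and ρ* = 11/18.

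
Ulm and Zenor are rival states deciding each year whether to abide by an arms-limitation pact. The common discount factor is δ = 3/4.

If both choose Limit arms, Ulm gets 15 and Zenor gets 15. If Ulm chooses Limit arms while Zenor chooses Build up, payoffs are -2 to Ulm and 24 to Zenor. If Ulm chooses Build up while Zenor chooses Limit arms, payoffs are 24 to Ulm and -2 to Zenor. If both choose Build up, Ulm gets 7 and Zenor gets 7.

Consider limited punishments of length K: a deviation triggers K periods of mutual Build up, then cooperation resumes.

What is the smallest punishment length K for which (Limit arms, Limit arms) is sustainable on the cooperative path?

2

No profitable deviation requires (15−7)(δ+…+δ^K) ≥ 24−15, i.e. δ+…+δ^K ≥ 9/8 ≈ 1.1250.
With δ = 3/4, the partial sums are K=1: 0.7500, K=2: 1.3125.
K = 2 is the first length at which the sum reaches 1.1250.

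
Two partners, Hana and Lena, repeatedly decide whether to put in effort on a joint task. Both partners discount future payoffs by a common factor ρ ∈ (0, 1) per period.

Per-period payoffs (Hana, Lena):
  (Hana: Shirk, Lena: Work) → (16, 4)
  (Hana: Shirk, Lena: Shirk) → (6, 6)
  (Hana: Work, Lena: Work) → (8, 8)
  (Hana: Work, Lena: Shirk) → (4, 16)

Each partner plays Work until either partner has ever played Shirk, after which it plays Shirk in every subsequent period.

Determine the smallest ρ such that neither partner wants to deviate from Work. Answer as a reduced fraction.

4/5

One-period gain from deviating is 16 − 8 = 8. The loss is 8 − 6 = 2 in every subsequent period, with present value 2·ρ/(1−ρ).
Deviation is unprofitable when 2·ρ/(1−ρ) ≥ 8, i.e. ρ/(1−ρ) ≥ 4.
Equivalently ρ ≥ 8/(8+2) = 4/5.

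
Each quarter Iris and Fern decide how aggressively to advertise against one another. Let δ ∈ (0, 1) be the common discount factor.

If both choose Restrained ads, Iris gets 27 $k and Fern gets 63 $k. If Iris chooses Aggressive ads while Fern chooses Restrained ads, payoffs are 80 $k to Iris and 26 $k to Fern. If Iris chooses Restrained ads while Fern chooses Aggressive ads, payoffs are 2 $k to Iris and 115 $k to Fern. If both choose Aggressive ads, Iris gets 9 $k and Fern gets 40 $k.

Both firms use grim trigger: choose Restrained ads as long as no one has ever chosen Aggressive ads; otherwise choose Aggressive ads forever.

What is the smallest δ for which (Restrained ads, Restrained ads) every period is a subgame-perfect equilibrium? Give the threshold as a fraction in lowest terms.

Iris's threshold: (80−27)/(80−9) = 53/71.
Fern's threshold: (115−63)/(115−40) = 52/75.
53/71 > 52/75, so Iris binds and δ* = 53/71.

53/71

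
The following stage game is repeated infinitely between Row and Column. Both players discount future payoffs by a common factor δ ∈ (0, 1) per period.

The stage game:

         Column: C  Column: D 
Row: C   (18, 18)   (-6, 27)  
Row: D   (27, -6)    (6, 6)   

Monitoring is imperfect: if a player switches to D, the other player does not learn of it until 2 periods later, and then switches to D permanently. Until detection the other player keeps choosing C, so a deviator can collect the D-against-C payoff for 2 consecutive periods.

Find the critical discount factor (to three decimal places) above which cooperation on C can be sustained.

0.655

A deviator earns 27 for 2 periods, then 6 forever; cooperating earns 18 forever. Multiplying the IC by (1−δ):
18 ≥ 27(1−δ^2) + 6δ^2, so 21·δ^2 ≥ 9 and δ^2 ≥ 3/7.
δ ≥ (3/7)^(1/2) ≈ 0.655.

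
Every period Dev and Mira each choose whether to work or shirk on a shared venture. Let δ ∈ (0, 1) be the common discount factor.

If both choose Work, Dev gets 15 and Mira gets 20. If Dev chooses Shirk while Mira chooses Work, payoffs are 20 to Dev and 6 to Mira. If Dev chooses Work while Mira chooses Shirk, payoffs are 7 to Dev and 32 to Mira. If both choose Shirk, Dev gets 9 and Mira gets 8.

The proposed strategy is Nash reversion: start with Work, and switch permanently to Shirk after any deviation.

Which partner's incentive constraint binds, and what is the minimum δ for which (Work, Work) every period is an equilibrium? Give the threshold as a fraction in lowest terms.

For Dev: deviation gain 20−15 = 5, per-period punishment loss 15−9 = 6. IC gives δ ≥ 5/11.
For Mira: gain 12, loss 12 per period, so δ ≥ 12/24 = 1/2.
The tighter constraint is Mira's, so cooperation needs δ ≥ 1/2.

Mira; δ ≥ 1/2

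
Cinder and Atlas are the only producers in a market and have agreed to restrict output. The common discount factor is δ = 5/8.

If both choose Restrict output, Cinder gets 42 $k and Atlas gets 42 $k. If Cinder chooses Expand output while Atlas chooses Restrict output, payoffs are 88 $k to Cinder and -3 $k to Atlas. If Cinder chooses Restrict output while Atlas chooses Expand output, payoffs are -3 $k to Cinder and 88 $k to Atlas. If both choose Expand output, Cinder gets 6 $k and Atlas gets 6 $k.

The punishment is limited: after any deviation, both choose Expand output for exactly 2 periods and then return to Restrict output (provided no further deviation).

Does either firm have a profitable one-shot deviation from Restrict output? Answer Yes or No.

A one-shot deviation gives 88 now, then 6 for 2 periods, then back to 42.
Gain from deviating: (88−42) today; loss: (42−6) in each of the next 2 periods.
No-deviation condition: (42−6)(δ+…+δ^2) ≥ 88−42, i.e. δ+…+δ^2 ≥ 23/18.
At δ = 5/8: δ+…+δ^2 = 1.0156 < 1.2778.
So cooperation is not sustainable.

Yes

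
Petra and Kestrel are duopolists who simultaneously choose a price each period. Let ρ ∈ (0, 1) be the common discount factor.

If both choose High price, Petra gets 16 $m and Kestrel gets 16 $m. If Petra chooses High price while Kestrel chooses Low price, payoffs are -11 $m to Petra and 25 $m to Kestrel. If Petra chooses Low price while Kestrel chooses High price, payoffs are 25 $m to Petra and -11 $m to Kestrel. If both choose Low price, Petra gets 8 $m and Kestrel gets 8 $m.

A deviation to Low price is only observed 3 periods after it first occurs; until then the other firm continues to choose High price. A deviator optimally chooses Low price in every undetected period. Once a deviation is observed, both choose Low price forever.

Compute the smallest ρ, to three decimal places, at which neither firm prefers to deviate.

0.809

A deviator earns 25 for 3 periods, then 8 forever; cooperating earns 16 forever. Multiplying the IC by (1−ρ):
16 ≥ 25(1−ρ^3) + 8ρ^3, so 17·ρ^3 ≥ 9 and ρ^3 ≥ 9/17.
ρ ≥ (9/17)^(1/3) ≈ 0.809.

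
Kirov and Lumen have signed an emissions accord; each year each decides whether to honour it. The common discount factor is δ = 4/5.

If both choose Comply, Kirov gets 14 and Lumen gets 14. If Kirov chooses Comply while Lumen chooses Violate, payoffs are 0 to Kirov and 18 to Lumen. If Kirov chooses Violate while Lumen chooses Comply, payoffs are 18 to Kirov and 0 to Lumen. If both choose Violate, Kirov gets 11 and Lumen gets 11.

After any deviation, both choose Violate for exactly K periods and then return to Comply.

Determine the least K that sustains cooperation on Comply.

Need Σ_{k=1}^{K} δ^k ≥ (18−14)/(14−11) = 1.3333 at δ = 4/5.
At K = 1 the sum is 0.8000 < 1.3333; at K = 2 it is 1.4400 ≥ 1.3333.
So the minimum punishment length is K = 2.

2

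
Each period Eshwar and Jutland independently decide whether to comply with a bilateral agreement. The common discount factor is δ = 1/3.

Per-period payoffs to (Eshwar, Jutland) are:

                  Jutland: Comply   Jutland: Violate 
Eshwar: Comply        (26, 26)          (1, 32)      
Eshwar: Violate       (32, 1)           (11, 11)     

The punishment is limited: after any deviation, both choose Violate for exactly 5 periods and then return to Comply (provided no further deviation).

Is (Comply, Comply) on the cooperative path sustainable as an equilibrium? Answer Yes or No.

Comparing payoff streams over the 6 periods until play realigns: cooperate → 26(1+δ+…+δ^5); deviate → 32 + 11(δ+…+δ^5).
Cooperation is sustained iff (26−11)(δ+…+δ^5) ≥ 32−26.
δ+…+δ^5 = 1/3·(1−(1/3)^5)/(1−1/3) = 0.4979, and (32−26)/(26−11) = 0.4000.
0.4979 ≥ 0.4000, so cooperation is sustainable.

Yes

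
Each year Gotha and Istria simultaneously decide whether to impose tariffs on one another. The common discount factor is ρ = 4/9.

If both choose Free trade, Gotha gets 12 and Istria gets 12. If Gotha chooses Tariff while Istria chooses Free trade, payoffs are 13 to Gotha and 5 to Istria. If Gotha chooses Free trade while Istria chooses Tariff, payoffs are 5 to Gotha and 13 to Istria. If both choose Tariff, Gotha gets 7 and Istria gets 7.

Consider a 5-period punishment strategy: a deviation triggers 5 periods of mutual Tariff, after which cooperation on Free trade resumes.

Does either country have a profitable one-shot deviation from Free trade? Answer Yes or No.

No

A one-shot deviation gives 13 now, then 7 for 5 periods, then back to 12.
Gain from deviating: (13−12) today; loss: (12−7) in each of the next 5 periods.
No-deviation condition: (12−7)(ρ+…+ρ^5) ≥ 13−12, i.e. ρ+…+ρ^5 ≥ 1/5.
At ρ = 4/9: ρ+…+ρ^5 = 0.7861 ≥ 0.2000.
So cooperation is sustainable.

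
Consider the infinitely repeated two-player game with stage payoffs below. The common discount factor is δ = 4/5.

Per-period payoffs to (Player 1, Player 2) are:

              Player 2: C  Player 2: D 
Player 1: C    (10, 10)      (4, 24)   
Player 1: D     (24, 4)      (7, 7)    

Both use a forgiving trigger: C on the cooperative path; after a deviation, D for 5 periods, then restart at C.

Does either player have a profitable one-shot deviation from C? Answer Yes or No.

Yes

Comparing payoff streams over the 6 periods until play realigns: cooperate → 10(1+δ+…+δ^5); deviate → 24 + 7(δ+…+δ^5).
Cooperation is sustained iff (10−7)(δ+…+δ^5) ≥ 24−10.
δ+…+δ^5 = 4/5·(1−(4/5)^5)/(1−4/5) = 2.6893, and (24−10)/(10−7) = 4.6667.
2.6893 < 4.6667, so cooperation is not sustainable.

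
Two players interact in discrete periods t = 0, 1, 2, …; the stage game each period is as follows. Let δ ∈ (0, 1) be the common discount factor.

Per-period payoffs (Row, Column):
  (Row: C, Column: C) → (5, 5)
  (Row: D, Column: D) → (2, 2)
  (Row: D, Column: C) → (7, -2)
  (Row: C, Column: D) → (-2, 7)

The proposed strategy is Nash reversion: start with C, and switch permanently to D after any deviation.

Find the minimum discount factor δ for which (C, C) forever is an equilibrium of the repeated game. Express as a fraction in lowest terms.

2/5

Cooperation forever yields 5 each period: 5/(1−δ).
Deviating yields 7 once, then 2 forever: 7 + 2δ/(1−δ).
No profitable deviation requires 5/(1−δ) ≥ 7 + 2δ/(1−δ).
Multiplying by (1−δ): 5 ≥ 7(1−δ) + 2δ = 7 − 5δ.
So 5δ ≥ 2, i.e. δ ≥ 2/5.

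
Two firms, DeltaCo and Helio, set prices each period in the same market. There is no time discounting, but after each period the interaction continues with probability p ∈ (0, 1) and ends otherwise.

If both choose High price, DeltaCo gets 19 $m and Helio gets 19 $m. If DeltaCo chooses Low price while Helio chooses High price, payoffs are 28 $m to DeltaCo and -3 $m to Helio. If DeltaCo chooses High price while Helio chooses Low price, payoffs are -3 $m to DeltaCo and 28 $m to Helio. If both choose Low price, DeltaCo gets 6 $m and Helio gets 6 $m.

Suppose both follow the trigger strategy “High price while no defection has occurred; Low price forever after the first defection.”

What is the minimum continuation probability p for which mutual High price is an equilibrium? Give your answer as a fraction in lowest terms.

Expected cooperation value is 19 + p·19 + p²·19 + … = 19/(1−p); deviation gives 28 + p·6/(1−p).
19 ≥ 28(1−p) + 6p ⇒ 22p ≥ 9 ⇒ p ≥ 9/22.

9/22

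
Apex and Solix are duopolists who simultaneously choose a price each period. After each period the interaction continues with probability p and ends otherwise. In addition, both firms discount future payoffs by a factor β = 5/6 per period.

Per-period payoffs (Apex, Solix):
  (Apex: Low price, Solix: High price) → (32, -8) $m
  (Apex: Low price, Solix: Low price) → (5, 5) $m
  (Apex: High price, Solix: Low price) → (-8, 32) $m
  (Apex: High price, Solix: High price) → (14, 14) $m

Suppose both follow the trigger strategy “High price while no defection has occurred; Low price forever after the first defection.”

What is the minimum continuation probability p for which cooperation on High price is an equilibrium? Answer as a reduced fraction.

4/5

Expected continuation weight on next period's payoff is β·p = 5/6·p, which plays the role of the discount factor.
Cooperation requires 5/6·p ≥ (32−14)/(32−5) = 2/3, hence p ≥ 4/5.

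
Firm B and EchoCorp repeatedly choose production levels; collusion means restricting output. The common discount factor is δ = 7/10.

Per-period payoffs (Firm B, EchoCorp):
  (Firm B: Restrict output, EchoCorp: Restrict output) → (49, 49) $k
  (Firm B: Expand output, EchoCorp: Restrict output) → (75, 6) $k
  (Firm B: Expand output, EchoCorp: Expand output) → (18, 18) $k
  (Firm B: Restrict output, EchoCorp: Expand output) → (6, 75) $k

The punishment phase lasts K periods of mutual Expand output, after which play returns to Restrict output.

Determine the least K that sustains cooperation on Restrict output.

Need Σ_{k=1}^{K} δ^k ≥ (75−49)/(49−18) = 0.8387 at δ = 7/10.
At K = 1 the sum is 0.7000 < 0.8387; at K = 2 it is 1.1900 ≥ 0.8387.
So the minimum punishment length is K = 2.

2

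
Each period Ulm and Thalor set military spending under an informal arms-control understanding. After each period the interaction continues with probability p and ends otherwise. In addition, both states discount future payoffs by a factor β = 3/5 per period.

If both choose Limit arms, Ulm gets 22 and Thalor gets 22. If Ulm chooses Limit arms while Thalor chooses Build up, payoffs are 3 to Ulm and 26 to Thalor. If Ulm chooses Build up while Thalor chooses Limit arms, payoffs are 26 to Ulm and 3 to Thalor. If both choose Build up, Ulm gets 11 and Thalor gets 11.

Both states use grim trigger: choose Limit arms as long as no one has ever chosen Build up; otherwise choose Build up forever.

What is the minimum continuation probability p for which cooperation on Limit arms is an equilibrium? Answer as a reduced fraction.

4/9

Expected continuation weight on next period's payoff is β·p = 3/5·p, which plays the role of the discount factor.
Cooperation requires 3/5·p ≥ (26−22)/(26−11) = 4/15, hence p ≥ 4/9.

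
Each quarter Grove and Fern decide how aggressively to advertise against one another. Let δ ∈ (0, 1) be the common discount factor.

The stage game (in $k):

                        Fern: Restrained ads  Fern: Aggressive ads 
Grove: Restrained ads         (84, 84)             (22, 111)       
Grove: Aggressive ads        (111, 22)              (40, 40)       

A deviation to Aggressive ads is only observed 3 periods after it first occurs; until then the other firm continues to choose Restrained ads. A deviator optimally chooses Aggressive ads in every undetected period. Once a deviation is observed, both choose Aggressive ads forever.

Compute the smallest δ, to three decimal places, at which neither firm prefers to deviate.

0.724

A deviator earns 111 for 3 periods, then 40 forever; cooperating earns 84 forever. Multiplying the IC by (1−δ):
84 ≥ 111(1−δ^3) + 40δ^3, so 71·δ^3 ≥ 27 and δ^3 ≥ 27/71.
δ ≥ (27/71)^(1/3) ≈ 0.724.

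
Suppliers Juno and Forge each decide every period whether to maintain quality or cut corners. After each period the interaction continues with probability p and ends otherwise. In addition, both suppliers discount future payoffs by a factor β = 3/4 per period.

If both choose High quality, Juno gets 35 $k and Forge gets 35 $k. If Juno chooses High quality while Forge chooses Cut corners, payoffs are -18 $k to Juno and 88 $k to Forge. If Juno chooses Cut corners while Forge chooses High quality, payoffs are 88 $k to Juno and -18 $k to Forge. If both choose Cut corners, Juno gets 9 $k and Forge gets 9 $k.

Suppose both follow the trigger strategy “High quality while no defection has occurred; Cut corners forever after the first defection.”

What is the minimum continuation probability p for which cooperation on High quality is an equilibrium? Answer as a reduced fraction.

212/237

With continuation probability p and discount β, the effective per-period discount factor is βp.
Grim-trigger IC: βp ≥ (88−35)/(88−9) = 53/79.
So p ≥ (53/79)/(3/4) = 212/237.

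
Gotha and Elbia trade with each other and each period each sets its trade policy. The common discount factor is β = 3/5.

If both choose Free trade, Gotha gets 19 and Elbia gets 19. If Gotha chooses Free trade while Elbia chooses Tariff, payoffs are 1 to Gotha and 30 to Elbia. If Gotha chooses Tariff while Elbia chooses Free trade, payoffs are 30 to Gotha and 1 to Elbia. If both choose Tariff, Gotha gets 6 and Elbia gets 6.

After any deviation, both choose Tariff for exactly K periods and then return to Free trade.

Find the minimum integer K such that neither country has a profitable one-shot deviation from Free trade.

Need Σ_{k=1}^{K} β^k ≥ (30−19)/(19−6) = 0.8462 at β = 3/5.
At K = 1 the sum is 0.6000 < 0.8462; at K = 2 it is 0.9600 ≥ 0.8462.
So the minimum punishment length is K = 2.

2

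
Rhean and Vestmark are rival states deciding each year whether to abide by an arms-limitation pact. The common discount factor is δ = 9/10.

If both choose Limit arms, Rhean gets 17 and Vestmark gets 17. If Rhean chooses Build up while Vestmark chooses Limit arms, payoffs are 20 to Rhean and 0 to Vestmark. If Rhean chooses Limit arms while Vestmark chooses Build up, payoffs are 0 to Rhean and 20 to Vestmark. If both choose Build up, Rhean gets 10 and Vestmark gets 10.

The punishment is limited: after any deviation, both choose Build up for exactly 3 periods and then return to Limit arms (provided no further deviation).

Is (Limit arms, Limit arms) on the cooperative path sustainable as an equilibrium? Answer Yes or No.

A one-shot deviation gives 20 now, then 10 for 3 periods, then back to 17.
Gain from deviating: (20−17) today; loss: (17−10) in each of the next 3 periods.
No-deviation condition: (17−10)(δ+…+δ^3) ≥ 20−17, i.e. δ+…+δ^3 ≥ 3/7.
At δ = 9/10: δ+…+δ^3 = 2.4390 ≥ 0.4286.
So cooperation is sustainable.

Yes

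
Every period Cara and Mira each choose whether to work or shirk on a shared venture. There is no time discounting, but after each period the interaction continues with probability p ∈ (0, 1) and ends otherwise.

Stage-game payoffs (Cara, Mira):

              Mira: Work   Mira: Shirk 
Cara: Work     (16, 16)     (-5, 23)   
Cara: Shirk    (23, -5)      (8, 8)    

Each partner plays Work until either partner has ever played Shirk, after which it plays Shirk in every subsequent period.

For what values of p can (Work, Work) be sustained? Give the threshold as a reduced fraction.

7/15

With no time discounting, the continuation probability p plays the role of the discount factor.
Grim-trigger IC: 16/(1−p) ≥ 23 + 8p/(1−p) ⇒ p ≥ (23−16)/(23−8) = 7/15.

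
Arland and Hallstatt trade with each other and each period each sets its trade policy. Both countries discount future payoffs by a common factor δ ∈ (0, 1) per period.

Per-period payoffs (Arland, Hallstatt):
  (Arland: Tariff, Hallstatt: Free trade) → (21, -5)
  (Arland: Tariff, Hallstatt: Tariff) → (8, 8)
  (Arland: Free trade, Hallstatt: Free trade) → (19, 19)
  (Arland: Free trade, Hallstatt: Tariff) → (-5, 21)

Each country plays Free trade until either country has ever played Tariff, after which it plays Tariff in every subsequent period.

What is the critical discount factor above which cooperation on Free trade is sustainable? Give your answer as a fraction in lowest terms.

One-period gain from deviating is 21 − 19 = 2. The loss is 19 − 8 = 11 in every subsequent period, with present value 11·δ/(1−δ).
Deviation is unprofitable when 11·δ/(1−δ) ≥ 2, i.e. δ/(1−δ) ≥ 2/11.
Equivalently δ ≥ 2/(2+11) = 2/13.

2/13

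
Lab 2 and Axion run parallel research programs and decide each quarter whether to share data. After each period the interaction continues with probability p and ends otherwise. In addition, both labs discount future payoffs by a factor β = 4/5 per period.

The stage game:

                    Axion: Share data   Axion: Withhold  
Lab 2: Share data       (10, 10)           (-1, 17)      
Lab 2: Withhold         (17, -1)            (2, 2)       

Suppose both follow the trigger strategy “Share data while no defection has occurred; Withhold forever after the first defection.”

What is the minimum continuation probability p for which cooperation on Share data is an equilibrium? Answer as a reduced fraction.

7/12

With continuation probability p and discount β, the effective per-period discount factor is βp.
Grim-trigger IC: βp ≥ (17−10)/(17−2) = 7/15.
So p ≥ (7/15)/(4/5) = 7/12.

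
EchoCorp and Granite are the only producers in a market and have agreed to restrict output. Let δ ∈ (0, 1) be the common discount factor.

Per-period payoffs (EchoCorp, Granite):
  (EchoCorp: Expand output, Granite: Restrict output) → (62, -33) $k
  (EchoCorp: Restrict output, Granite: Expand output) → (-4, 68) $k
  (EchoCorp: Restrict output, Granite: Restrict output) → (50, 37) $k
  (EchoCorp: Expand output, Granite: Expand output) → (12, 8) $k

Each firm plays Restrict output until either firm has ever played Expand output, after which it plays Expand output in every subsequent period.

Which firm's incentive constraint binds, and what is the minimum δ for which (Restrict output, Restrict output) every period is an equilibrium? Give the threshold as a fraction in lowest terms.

Granite; δ ≥ 31/60

EchoCorp: cooperation gives 50 each period; deviation gives 62 once then 12 forever.
  50/(1−δ) ≥ 62 + 12δ/(1−δ) ⇒ δ ≥ 12/50 = 6/25.
Granite: cooperation gives 37 each period; deviation gives 68 once then 8 forever.
  δ ≥ 31/60.
Both must hold, so the binding constraint is Granite's: δ ≥ 31/60.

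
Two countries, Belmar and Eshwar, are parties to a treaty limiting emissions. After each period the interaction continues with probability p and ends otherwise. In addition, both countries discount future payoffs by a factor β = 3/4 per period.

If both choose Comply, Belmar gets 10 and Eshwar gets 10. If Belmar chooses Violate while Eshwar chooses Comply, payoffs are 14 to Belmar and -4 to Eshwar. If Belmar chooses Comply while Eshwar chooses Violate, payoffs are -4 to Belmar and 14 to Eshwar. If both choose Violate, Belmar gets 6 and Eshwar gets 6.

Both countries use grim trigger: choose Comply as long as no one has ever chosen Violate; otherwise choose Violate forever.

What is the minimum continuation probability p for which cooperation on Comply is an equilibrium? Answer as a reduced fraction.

2/3

With continuation probability p and discount β, the effective per-period discount factor is βp.
Grim-trigger IC: βp ≥ (14−10)/(14−6) = 1/2.
So p ≥ (1/2)/(3/4) = 2/3.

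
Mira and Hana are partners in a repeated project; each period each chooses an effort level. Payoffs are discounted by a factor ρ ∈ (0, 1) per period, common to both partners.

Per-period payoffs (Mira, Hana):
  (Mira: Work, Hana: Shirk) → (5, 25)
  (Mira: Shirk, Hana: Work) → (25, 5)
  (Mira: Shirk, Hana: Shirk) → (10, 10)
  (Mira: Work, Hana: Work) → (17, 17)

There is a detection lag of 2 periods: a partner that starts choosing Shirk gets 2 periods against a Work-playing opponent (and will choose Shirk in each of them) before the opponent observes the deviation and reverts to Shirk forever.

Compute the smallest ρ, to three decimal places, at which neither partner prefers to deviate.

A deviator earns 25 for 2 periods, then 10 forever; cooperating earns 17 forever. Multiplying the IC by (1−ρ):
17 ≥ 25(1−ρ^2) + 10ρ^2, so 15·ρ^2 ≥ 8 and ρ^2 ≥ 8/15.
ρ ≥ (8/15)^(1/2) ≈ 0.730.

0.730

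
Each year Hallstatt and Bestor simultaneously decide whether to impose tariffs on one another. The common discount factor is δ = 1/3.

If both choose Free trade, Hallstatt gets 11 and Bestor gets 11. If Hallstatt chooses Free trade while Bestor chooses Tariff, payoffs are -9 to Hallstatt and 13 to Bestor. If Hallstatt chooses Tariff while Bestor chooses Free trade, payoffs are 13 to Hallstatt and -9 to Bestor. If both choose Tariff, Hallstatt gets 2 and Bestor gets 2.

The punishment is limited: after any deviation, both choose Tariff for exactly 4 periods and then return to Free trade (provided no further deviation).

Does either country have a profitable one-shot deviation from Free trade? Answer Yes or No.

A one-shot deviation gives 13 now, then 2 for 4 periods, then back to 11.
Gain from deviating: (13−11) today; loss: (11−2) in each of the next 4 periods.
No-deviation condition: (11−2)(δ+…+δ^4) ≥ 13−11, i.e. δ+…+δ^4 ≥ 2/9.
At δ = 1/3: δ+…+δ^4 = 0.4938 ≥ 0.2222.
So cooperation is sustainable.

No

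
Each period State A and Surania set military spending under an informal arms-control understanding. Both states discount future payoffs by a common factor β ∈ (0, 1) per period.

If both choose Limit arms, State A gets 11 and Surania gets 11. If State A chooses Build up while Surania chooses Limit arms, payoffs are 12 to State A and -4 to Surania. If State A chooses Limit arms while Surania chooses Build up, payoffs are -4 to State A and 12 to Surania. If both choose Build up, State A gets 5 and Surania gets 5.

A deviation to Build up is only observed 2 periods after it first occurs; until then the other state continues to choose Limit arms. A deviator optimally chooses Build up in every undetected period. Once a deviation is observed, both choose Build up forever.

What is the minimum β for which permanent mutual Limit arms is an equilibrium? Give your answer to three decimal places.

A deviator earns 12 for 2 periods, then 5 forever; cooperating earns 11 forever. Multiplying the IC by (1−β):
11 ≥ 12(1−β^2) + 5β^2, so 7·β^2 ≥ 1 and β^2 ≥ 1/7.
β ≥ (1/7)^(1/2) ≈ 0.378.

0.378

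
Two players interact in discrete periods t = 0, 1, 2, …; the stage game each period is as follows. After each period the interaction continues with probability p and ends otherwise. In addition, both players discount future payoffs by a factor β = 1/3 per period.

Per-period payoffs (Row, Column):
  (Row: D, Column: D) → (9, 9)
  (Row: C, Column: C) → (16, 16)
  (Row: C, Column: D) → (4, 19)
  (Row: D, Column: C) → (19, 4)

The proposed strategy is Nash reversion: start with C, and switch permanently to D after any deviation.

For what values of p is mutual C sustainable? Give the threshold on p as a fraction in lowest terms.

9/10

Expected continuation weight on next period's payoff is β·p = 1/3·p, which plays the role of the discount factor.
Cooperation requires 1/3·p ≥ (19−16)/(19−9) = 3/10, hence p ≥ 9/10.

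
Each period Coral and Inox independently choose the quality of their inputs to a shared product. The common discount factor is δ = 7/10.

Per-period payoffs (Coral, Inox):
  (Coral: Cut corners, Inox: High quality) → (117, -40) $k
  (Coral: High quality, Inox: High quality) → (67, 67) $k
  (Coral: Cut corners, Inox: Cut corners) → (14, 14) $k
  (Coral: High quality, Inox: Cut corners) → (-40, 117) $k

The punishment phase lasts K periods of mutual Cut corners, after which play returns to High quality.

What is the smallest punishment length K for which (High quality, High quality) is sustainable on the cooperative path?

2

No profitable deviation requires (67−14)(δ+…+δ^K) ≥ 117−67, i.e. δ+…+δ^K ≥ 50/53 ≈ 0.9434.
With δ = 7/10, the partial sums are K=1: 0.7000, K=2: 1.1900.
K = 2 is the first length at which the sum reaches 0.9434.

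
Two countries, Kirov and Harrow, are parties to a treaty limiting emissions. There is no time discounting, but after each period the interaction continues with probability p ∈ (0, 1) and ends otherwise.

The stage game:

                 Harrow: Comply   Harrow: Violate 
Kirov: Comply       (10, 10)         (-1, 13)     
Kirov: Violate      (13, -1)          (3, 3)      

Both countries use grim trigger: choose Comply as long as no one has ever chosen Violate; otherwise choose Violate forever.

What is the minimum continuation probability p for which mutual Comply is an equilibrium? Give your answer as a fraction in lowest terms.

With no time discounting, the continuation probability p plays the role of the discount factor.
Grim-trigger IC: 10/(1−p) ≥ 13 + 3p/(1−p) ⇒ p ≥ (13−10)/(13−3) = 3/10.

3/10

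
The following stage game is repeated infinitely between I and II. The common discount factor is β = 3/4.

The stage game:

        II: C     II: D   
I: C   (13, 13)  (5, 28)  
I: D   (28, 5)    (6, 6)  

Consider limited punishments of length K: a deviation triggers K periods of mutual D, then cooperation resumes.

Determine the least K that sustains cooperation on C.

5

Need Σ_{k=1}^{K} β^k ≥ (28−13)/(13−6) = 2.1429 at β = 3/4.
At K = 4 the sum is 2.0508 < 2.1429; at K = 5 it is 2.2881 ≥ 2.1429.
So the minimum punishment length is K = 5.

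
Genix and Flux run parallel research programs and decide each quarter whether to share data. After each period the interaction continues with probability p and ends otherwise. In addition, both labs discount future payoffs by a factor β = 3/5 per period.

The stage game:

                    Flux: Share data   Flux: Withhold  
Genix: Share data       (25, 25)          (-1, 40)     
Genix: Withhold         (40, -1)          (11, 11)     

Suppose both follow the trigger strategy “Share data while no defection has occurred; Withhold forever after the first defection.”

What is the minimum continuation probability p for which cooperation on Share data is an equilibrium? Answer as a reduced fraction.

With continuation probability p and discount β, the effective per-period discount factor is βp.
Grim-trigger IC: βp ≥ (40−25)/(40−11) = 15/29.
So p ≥ (15/29)/(3/5) = 25/29.

25/29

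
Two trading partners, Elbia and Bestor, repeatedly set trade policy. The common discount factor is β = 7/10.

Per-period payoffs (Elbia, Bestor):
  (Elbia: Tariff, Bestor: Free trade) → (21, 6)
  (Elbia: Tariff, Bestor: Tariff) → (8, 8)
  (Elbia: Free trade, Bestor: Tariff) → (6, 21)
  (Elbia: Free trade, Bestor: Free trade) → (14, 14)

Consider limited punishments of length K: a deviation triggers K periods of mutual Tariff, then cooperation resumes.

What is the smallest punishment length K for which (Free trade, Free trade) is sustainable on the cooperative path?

2

IC: β(1−β^K)/(1−β) ≥ (21−14)/(14−8) = 7/6.
With β = 7/10: need 1 − β^K ≥ 7/6·(1−7/10)/(7/10), i.e. β^K ≤ 0.5000.
Since (7/10)^1 = 0.7000 and (7/10)^2 = 0.4900, the smallest such K is 2.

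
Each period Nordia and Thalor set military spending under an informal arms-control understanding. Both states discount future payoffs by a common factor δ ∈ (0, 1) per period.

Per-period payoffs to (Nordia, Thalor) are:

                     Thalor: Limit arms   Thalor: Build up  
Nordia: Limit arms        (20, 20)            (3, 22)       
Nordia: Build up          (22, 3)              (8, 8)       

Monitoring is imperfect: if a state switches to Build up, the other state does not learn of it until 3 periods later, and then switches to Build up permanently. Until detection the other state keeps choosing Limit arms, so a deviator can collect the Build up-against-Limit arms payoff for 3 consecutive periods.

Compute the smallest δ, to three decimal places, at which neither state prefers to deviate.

0.523

Deviating for the 3 undetected periods gains 22−20 = 2 per period over cooperation, then loses 20−8 = 12 per period forever once punishment starts.
Gain: 2(1 + δ + … + δ^2); loss: 12·δ^3/(1−δ).
No profitable deviation ⇔ 2(1−δ^3) ≤ 12·δ^3, i.e. δ^3 ≥ 2/(2+12) = 1/7.
Hence δ ≥ (1/7)^(1/3) ≈ 0.523.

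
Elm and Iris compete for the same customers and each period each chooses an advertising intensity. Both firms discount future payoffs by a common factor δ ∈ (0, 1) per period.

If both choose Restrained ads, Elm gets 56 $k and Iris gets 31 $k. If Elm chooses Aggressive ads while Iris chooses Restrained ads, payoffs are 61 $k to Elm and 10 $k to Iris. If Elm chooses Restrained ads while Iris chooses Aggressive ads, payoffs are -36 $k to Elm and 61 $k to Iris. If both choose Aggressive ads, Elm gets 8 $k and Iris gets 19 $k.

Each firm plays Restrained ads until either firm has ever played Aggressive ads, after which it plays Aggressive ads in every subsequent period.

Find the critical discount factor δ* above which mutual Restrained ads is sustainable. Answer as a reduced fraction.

Elm: cooperation gives 56 each period; deviation gives 61 once then 8 forever.
  56/(1−δ) ≥ 61 + 8δ/(1−δ) ⇒ δ ≥ 5/53.
Iris: cooperation gives 31 each period; deviation gives 61 once then 19 forever.
  δ ≥ 30/42 = 5/7.
Both must hold, so the binding constraint is Iris's: δ ≥ 5/7.

5/7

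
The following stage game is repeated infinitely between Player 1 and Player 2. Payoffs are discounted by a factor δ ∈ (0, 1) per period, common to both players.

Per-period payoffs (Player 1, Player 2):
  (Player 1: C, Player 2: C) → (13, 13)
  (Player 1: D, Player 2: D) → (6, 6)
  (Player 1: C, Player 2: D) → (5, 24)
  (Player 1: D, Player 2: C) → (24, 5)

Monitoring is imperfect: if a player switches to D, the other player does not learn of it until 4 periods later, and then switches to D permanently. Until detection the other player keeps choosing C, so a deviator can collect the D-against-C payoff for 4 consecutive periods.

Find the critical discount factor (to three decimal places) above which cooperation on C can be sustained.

The best deviation is to choose D for all 4 undetected periods, earning 24 each, then 6 forever once detected.
Deviation value: 24(1−δ^4)/(1−δ) + 6δ^4/(1−δ); cooperation value: 13/(1−δ).
IC: 13 ≥ 24(1−δ^4) + 6δ^4 = 24 − 18δ^4.
So δ^4 ≥ 11/18, giving δ ≥ (11/18)^(1/4) ≈ 0.884.

0.884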